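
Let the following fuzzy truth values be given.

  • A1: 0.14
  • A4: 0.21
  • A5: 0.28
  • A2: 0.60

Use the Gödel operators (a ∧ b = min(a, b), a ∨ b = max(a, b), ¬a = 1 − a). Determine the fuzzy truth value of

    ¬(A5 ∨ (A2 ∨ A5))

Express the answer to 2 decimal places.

0.40

A2 ∨ A5 = max(a, b) on (0.60, 0.28) = 0.60
A5 ∨ (A2 ∨ A5) = max(a, b) on (0.28, 0.60) = 0.60
¬(A5 ∨ (A2 ∨ A5)) = 1 − 0.60 = 0.40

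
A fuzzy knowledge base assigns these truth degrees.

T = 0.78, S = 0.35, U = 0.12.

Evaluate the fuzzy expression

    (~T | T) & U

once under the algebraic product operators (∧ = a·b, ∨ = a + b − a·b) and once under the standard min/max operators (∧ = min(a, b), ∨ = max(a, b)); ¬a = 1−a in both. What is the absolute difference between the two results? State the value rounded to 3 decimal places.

0.021

Under algebraic product:
  ~T = 1 − 0.7800 = 0.2200
  ~T | T = a + b − a·b on (0.2200, 0.7800) = 0.8284
  (~T | T) & U = a·b on (0.8284, 0.1200) = 0.0994
  → value = 0.0994
Under standard min/max:
  ~T = 1 − 0.78 = 0.22
  ~T | T = max(a, b) on (0.22, 0.78) = 0.78
  (~T | T) & U = min(a, b) on (0.78, 0.12) = 0.12
  → value = 0.1200
|0.0994 − 0.1200| = 0.021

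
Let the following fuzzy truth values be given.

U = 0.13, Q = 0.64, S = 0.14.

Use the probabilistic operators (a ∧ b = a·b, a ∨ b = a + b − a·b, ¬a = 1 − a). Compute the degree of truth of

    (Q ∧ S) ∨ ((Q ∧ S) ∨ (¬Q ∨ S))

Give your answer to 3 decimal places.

0.544

Q ∧ S = a·b on (0.6400, 0.1400) = 0.0896
Q ∧ S = a·b on (0.6400, 0.1400) = 0.0896
¬Q = 1 − 0.6400 = 0.3600
¬Q ∨ S = a + b − a·b on (0.3600, 0.1400) = 0.4496
(Q ∧ S) ∨ (¬Q ∨ S) = a + b − a·b on (0.0896, 0.4496) = 0.4989
(Q ∧ S) ∨ ((Q ∧ S) ∨ (¬Q ∨ S)) = a + b − a·b on (0.0896, 0.4989) = 0.5438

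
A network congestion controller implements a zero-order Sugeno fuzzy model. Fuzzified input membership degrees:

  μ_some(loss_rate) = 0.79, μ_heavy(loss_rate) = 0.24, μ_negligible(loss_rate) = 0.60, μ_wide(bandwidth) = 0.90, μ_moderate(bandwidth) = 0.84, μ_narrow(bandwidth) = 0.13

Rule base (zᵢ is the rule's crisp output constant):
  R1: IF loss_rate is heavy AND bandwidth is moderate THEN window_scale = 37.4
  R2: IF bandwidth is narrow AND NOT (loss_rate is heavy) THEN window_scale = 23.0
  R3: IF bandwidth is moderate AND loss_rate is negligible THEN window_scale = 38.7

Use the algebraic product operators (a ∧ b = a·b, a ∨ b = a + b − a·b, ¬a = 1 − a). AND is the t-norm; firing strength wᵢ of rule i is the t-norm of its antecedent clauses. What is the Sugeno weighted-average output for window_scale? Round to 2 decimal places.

R1 (z=37.4): heavy=0.24, moderate=0.84; AND[a·b] → w = 0.2016
R2 (z=23.0): narrow=0.13, ¬heavy=1−0.24=0.76; AND[a·b] → w = 0.0988
R3 (z=38.7): moderate=0.84, negligible=0.60; AND[a·b] → w = 0.5040
Weighted average = (0.2016·37.4 + 0.0988·23.0 + 0.5040·38.7) / (0.2016 + 0.0988 + 0.5040)
  = 29.3170 / 0.8044 = 36.45

36.45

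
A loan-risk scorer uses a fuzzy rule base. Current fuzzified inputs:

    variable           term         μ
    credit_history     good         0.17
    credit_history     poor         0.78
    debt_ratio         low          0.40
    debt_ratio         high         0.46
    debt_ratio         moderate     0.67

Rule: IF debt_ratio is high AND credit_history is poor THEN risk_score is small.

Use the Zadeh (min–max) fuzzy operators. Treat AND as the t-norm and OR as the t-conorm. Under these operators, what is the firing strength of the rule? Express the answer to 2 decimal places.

firing strength: high=0.46, poor=0.78; AND[min(a, b)] → w = 0.46

0.46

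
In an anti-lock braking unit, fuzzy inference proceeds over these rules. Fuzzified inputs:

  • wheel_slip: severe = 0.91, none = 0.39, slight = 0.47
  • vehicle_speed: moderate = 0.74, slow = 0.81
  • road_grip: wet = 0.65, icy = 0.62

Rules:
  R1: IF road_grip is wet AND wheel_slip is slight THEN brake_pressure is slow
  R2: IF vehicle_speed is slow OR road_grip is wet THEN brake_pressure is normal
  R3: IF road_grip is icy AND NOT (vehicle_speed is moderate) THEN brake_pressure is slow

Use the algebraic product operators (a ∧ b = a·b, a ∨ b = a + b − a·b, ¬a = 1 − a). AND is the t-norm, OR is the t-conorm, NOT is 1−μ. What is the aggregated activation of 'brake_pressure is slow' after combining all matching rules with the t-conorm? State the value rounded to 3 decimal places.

0.417

R1: wet=0.65, slight=0.47; AND[a·b] → w = 0.3055
R2: slow=0.81, wet=0.65; OR[a + b − a·b] → w = 0.9335
R3: icy=0.62, ¬moderate=1−0.74=0.26; AND[a·b] → w = 0.1612
Rules with consequent 'slow': {R1, R3} → strengths 0.3055, 0.1612
Aggregate via t-conorm [a + b − a·b]: 0.4175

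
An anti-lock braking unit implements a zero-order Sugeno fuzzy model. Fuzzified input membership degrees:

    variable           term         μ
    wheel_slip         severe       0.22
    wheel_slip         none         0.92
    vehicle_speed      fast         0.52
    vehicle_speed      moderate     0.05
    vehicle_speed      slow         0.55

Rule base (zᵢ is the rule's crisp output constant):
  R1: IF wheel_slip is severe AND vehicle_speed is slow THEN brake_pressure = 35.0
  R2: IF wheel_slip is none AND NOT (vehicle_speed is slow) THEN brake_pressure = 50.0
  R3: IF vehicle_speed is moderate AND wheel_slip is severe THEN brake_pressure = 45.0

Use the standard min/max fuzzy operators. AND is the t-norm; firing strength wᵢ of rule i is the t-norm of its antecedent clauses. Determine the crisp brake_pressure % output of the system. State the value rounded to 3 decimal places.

45.069

R1 (z=35.0): severe=0.22, slow=0.55; AND[min(a, b)] → w = 0.22
R2 (z=50.0): none=0.92, ¬slow=1−0.55=0.45; AND[min(a, b)] → w = 0.45
R3 (z=45.0): moderate=0.05, severe=0.22; AND[min(a, b)] → w = 0.05
Weighted average = (0.22·35.0 + 0.45·50.0 + 0.05·45.0) / (0.22 + 0.45 + 0.05)
  = 32.4500 / 0.7200 = 45.069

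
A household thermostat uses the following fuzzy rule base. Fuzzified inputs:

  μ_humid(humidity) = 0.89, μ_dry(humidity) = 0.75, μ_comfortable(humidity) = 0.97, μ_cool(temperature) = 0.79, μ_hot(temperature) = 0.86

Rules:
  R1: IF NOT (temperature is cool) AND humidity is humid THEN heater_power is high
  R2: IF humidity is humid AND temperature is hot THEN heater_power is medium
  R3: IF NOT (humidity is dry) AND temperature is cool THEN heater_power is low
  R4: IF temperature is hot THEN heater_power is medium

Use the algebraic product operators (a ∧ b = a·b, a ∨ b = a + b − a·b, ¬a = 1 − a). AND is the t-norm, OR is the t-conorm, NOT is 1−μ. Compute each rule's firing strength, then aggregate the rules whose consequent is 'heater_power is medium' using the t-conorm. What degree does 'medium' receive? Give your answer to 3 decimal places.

R1: ¬cool=1−0.79=0.21, humid=0.89; AND[a·b] → w = 0.1869
R2: humid=0.89, hot=0.86; AND[a·b] → w = 0.7654
R3: ¬dry=1−0.75=0.25, cool=0.79; AND[a·b] → w = 0.1975
R4: hot=0.86 → w = 0.8600
Rules with consequent 'medium': {R2, R4} → strengths 0.7654, 0.8600
Aggregate via t-conorm [a + b − a·b]: 0.9672

0.967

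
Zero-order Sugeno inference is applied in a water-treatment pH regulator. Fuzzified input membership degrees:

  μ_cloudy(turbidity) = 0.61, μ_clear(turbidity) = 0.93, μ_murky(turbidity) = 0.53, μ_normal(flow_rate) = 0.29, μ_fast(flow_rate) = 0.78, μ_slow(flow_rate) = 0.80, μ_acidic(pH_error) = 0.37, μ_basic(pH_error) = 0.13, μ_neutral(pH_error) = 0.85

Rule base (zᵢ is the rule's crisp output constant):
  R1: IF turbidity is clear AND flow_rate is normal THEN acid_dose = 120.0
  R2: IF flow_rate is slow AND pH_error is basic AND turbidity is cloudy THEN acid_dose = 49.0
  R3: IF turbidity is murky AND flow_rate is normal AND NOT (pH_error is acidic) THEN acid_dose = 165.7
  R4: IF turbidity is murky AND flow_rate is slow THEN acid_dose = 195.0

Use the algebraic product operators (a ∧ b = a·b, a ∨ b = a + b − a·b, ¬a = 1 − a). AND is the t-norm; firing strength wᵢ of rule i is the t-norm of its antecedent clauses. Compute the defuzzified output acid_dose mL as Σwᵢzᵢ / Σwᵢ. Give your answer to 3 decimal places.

157.145

R1 (z=120.0): clear=0.93, normal=0.29; AND[a·b] → w = 0.2697
R2 (z=49.0): slow=0.80, basic=0.13, cloudy=0.61; AND[a·b] → w = 0.0634
R3 (z=165.7): murky=0.53, normal=0.29, ¬acidic=1−0.37=0.63; AND[a·b] → w = 0.0968
R4 (z=195.0): murky=0.53, slow=0.80; AND[a·b] → w = 0.4240
Weighted average = (0.2697·120.0 + 0.0634·49.0 + 0.0968·165.7 + 0.4240·195.0) / (0.2697 + 0.0634 + 0.0968 + 0.4240)
  = 134.1975 / 0.8540 = 157.145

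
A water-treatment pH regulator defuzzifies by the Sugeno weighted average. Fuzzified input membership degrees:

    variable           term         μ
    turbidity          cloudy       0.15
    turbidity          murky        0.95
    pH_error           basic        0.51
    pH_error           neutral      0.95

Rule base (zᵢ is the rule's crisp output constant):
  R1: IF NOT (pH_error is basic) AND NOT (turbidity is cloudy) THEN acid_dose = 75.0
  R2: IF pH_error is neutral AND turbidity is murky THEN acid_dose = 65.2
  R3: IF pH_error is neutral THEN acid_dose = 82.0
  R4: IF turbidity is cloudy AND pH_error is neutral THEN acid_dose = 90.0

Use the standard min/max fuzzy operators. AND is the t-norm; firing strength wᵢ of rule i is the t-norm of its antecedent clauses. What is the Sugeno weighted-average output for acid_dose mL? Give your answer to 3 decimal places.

74.839

R1 (z=75.0): ¬basic=1−0.51=0.49, ¬cloudy=1−0.15=0.85; AND[min(a, b)] → w = 0.49
R2 (z=65.2): neutral=0.95, murky=0.95; AND[min(a, b)] → w = 0.95
R3 (z=82.0): neutral=0.95 → w = 0.95
R4 (z=90.0): cloudy=0.15, neutral=0.95; AND[min(a, b)] → w = 0.15
Weighted average = (0.49·75.0 + 0.95·65.2 + 0.95·82.0 + 0.15·90.0) / (0.49 + 0.95 + 0.95 + 0.15)
  = 190.0900 / 2.5400 = 74.839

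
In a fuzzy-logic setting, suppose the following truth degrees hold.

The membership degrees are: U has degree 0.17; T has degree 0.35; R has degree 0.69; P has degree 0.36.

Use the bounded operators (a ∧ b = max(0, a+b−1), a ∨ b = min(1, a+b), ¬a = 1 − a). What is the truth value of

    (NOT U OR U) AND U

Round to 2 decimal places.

0.17

NOT U = 1 − 0.17 = 0.83
NOT U OR U = min(1, a+b) on (0.83, 0.17) = 1.00
(NOT U OR U) AND U = max(0, a+b−1) on (1.00, 0.17) = 0.17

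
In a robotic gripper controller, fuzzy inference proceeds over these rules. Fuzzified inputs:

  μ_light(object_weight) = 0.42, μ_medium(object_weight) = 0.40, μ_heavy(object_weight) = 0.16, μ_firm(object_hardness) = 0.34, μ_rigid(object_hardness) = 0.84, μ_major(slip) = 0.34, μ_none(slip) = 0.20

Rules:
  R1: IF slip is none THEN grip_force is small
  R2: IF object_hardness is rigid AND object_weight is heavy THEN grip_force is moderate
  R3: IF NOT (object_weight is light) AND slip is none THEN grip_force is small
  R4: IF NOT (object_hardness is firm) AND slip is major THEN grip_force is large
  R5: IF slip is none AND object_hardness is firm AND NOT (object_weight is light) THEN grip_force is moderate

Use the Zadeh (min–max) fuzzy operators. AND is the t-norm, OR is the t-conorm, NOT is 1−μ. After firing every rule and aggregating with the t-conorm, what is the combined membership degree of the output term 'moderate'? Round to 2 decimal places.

R1: none=0.20 → w = 0.20
R2: rigid=0.84, heavy=0.16; AND[min(a, b)] → w = 0.16
R3: ¬light=1−0.42=0.58, none=0.20; AND[min(a, b)] → w = 0.20
R4: ¬firm=1−0.34=0.66, major=0.34; AND[min(a, b)] → w = 0.34
R5: none=0.20, firm=0.34, ¬light=1−0.42=0.58; AND[min(a, b)] → w = 0.20
Rules with consequent 'moderate': {R2, R5} → strengths 0.16, 0.20
Aggregate via t-conorm [max(a, b)]: 0.20

0.20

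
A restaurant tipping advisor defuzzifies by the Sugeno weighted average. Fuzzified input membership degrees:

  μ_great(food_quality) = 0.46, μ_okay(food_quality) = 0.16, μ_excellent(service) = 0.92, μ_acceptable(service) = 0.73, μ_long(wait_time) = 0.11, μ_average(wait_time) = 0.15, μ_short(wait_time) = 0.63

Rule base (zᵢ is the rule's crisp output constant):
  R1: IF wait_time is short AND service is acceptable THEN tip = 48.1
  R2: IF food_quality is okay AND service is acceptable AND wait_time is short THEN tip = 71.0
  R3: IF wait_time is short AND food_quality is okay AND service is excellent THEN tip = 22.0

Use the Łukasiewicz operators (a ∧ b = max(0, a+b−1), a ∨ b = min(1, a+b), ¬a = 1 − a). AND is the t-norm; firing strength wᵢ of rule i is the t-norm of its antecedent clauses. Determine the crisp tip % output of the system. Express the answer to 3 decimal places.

R1 (z=48.1): short=0.63, acceptable=0.73; AND[max(0, a+b−1)] → w = 0.36
R2 (z=71.0): okay=0.16, acceptable=0.73, short=0.63; AND[max(0, a+b−1)] → w = 0.00
R3 (z=22.0): short=0.63, okay=0.16, excellent=0.92; AND[max(0, a+b−1)] → w = 0.00
Weighted average = (0.36·48.1 + 0.00·71.0 + 0.00·22.0) / (0.36 + 0.00 + 0.00)
  = 17.3160 / 0.3600 = 48.100

48.100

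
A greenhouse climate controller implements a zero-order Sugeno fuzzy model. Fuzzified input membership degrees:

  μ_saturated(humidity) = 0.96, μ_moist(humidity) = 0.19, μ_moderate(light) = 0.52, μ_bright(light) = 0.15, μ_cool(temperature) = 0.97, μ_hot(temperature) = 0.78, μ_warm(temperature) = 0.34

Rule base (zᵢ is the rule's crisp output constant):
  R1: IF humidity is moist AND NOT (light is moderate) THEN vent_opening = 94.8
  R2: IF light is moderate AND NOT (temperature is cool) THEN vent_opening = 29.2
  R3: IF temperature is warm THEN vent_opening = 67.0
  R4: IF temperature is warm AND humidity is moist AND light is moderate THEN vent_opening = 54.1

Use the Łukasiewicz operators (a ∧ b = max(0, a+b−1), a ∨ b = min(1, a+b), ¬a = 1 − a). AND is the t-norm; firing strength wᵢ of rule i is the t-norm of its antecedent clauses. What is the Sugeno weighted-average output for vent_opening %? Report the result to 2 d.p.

67.00

R1 (z=94.8): moist=0.19, ¬moderate=1−0.52=0.48; AND[max(0, a+b−1)] → w = 0.00
R2 (z=29.2): moderate=0.52, ¬cool=1−0.97=0.03; AND[max(0, a+b−1)] → w = 0.00
R3 (z=67.0): warm=0.34 → w = 0.34
R4 (z=54.1): warm=0.34, moist=0.19, moderate=0.52; AND[max(0, a+b−1)] → w = 0.00
Weighted average = (0.00·94.8 + 0.00·29.2 + 0.34·67.0 + 0.00·54.1) / (0.00 + 0.00 + 0.34 + 0.00)
  = 22.7800 / 0.3400 = 67.00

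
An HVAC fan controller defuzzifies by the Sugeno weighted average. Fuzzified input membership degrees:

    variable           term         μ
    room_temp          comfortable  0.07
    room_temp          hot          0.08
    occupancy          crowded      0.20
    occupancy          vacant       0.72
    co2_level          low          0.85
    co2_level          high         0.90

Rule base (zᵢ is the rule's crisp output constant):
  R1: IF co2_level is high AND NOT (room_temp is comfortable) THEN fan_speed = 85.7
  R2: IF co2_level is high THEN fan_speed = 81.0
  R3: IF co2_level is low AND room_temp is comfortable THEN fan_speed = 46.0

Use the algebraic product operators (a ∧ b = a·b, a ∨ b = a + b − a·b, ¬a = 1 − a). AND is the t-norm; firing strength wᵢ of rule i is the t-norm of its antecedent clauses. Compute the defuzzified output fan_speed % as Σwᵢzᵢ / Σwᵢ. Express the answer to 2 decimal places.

R1 (z=85.7): high=0.90, ¬comfortable=1−0.07=0.93; AND[a·b] → w = 0.8370
R2 (z=81.0): high=0.90 → w = 0.9000
R3 (z=46.0): low=0.85, comfortable=0.07; AND[a·b] → w = 0.0595
Weighted average = (0.8370·85.7 + 0.9000·81.0 + 0.0595·46.0) / (0.8370 + 0.9000 + 0.0595)
  = 147.3679 / 1.7965 = 82.03

82.03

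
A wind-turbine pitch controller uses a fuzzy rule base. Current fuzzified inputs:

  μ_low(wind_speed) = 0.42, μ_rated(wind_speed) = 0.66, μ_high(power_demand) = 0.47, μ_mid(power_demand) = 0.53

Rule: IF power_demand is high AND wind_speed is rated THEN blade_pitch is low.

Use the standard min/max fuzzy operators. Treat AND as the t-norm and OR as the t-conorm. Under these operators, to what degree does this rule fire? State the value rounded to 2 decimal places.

firing strength: high=0.47, rated=0.66; AND[min(a, b)] → w = 0.47

0.47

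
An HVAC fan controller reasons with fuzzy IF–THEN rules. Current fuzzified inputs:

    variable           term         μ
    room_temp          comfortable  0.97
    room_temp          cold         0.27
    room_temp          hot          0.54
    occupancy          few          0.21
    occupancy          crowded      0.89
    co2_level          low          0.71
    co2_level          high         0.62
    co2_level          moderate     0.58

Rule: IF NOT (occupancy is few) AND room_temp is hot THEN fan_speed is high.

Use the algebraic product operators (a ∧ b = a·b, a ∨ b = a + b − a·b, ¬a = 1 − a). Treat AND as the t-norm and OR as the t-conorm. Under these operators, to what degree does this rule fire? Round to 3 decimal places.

firing strength: ¬few=1−0.21=0.79, hot=0.54; AND[a·b] → w = 0.4266

0.427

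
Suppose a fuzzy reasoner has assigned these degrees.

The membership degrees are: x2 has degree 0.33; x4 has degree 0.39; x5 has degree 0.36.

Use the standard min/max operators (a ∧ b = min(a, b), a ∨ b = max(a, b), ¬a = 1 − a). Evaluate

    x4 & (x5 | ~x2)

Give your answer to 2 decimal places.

~x2 = 1 − 0.33 = 0.67
x5 | ~x2 = max(a, b) on (0.36, 0.67) = 0.67
x4 & (x5 | ~x2) = min(a, b) on (0.39, 0.67) = 0.39

0.39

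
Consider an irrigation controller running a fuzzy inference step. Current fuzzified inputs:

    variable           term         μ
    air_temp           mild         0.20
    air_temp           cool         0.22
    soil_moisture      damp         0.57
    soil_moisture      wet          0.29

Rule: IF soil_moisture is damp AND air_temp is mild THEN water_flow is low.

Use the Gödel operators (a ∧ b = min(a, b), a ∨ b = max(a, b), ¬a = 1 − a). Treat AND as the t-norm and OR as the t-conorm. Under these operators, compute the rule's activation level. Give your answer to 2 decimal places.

firing strength: damp=0.57, mild=0.20; AND[min(a, b)] → w = 0.20

0.20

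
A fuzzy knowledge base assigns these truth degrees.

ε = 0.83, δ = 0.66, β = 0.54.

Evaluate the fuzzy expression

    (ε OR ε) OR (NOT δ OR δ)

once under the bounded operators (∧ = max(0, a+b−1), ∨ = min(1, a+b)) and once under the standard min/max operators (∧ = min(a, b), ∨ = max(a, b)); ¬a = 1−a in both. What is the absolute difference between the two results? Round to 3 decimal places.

0.170

Under bounded:
  ε OR ε = min(1, a+b) on (0.83, 0.83) = 1.00
  NOT δ = 1 − 0.66 = 0.34
  NOT δ OR δ = min(1, a+b) on (0.34, 0.66) = 1.00
  (ε OR ε) OR (NOT δ OR δ) = min(1, a+b) on (1.00, 1.00) = 1.00
  → value = 1.0000
Under standard min/max:
  ε OR ε = max(a, b) on (0.83, 0.83) = 0.83
  NOT δ = 1 − 0.66 = 0.34
  NOT δ OR δ = max(a, b) on (0.34, 0.66) = 0.66
  (ε OR ε) OR (NOT δ OR δ) = max(a, b) on (0.83, 0.66) = 0.83
  → value = 0.8300
|1.0000 − 0.8300| = 0.170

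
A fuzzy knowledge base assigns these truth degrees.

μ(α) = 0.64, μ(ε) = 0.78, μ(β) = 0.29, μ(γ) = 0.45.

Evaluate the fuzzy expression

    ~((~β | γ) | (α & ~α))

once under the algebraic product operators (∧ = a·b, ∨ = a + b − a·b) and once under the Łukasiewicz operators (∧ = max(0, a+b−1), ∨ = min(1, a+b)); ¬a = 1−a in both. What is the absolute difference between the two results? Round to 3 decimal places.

0.123

Under algebraic product:
  ~β = 1 − 0.2900 = 0.7100
  ~β | γ = a + b − a·b on (0.7100, 0.4500) = 0.8405
  ~α = 1 − 0.6400 = 0.3600
  α & ~α = a·b on (0.6400, 0.3600) = 0.2304
  (~β | γ) | (α & ~α) = a + b − a·b on (0.8405, 0.2304) = 0.8772
  ~((~β | γ) | (α & ~α)) = 1 − 0.8772 = 0.1228
  → value = 0.1228
Under Łukasiewicz:
  ~β = 1 − 0.29 = 0.71
  ~β | γ = min(1, a+b) on (0.71, 0.45) = 1.00
  ~α = 1 − 0.64 = 0.36
  α & ~α = max(0, a+b−1) on (0.64, 0.36) = 0.00
  (~β | γ) | (α & ~α) = min(1, a+b) on (1.00, 0.00) = 1.00
  ~((~β | γ) | (α & ~α)) = 1 − 1.00 = 0.00
  → value = 0.0000
|0.1228 − 0.0000| = 0.123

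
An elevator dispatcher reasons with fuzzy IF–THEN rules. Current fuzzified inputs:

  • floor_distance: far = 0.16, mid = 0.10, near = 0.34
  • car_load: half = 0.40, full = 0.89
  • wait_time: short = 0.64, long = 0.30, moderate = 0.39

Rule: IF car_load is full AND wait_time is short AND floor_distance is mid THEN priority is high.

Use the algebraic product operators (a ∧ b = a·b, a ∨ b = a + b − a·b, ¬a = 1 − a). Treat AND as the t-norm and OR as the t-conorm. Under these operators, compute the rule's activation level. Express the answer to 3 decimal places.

firing strength: full=0.89, short=0.64, mid=0.10; AND[a·b] → w = 0.0570

0.057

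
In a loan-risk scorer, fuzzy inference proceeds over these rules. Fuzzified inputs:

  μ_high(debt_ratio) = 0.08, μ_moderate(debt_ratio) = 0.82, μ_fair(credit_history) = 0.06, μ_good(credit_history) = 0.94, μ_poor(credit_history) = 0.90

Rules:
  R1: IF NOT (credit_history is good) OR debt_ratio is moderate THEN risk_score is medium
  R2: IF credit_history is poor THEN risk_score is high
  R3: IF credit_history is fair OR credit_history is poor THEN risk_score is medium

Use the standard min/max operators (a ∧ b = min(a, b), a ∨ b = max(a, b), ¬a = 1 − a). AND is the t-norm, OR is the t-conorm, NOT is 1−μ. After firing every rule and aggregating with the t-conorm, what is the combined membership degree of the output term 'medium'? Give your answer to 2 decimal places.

R1: ¬good=1−0.94=0.06, moderate=0.82; OR[max(a, b)] → w = 0.82
R2: poor=0.90 → w = 0.90
R3: fair=0.06, poor=0.90; OR[max(a, b)] → w = 0.90
Rules with consequent 'medium': {R1, R3} → strengths 0.82, 0.90
Aggregate via t-conorm [max(a, b)]: 0.90

0.90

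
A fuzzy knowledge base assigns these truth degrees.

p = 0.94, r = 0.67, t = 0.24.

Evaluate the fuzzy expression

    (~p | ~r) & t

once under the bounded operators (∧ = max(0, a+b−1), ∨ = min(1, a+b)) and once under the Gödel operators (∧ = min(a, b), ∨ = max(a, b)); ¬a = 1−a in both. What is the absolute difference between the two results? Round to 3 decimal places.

Under bounded:
  ~p = 1 − 0.94 = 0.06
  ~r = 1 − 0.67 = 0.33
  ~p | ~r = min(1, a+b) on (0.06, 0.33) = 0.39
  (~p | ~r) & t = max(0, a+b−1) on (0.39, 0.24) = 0.00
  → value = 0.0000
Under Gödel:
  ~p = 1 − 0.94 = 0.06
  ~r = 1 − 0.67 = 0.33
  ~p | ~r = max(a, b) on (0.06, 0.33) = 0.33
  (~p | ~r) & t = min(a, b) on (0.33, 0.24) = 0.24
  → value = 0.2400
|0.0000 − 0.2400| = 0.240

0.240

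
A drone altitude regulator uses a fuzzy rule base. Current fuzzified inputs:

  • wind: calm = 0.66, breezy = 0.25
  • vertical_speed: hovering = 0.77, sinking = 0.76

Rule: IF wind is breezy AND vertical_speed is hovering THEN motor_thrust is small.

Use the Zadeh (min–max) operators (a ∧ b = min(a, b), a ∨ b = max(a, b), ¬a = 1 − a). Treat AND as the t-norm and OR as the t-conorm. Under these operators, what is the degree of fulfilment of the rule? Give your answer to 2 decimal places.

firing strength: breezy=0.25, hovering=0.77; AND[min(a, b)] → w = 0.25

0.25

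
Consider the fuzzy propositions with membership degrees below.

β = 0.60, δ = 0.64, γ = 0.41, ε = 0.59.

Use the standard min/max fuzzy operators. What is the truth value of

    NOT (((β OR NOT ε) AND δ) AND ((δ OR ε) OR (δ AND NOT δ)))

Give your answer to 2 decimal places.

NOT ε = 1 − 0.59 = 0.41
β OR NOT ε = max(a, b) on (0.60, 0.41) = 0.60
(β OR NOT ε) AND δ = min(a, b) on (0.60, 0.64) = 0.60
δ OR ε = max(a, b) on (0.64, 0.59) = 0.64
NOT δ = 1 − 0.64 = 0.36
δ AND NOT δ = min(a, b) on (0.64, 0.36) = 0.36
(δ OR ε) OR (δ AND NOT δ) = max(a, b) on (0.64, 0.36) = 0.64
((β OR NOT ε) AND δ) AND ((δ OR ε) OR (δ AND NOT δ)) = min(a, b) on (0.60, 0.64) = 0.60
NOT (((β OR NOT ε) AND δ) AND ((δ OR ε) OR (δ AND NOT δ))) = 1 − 0.60 = 0.40

0.40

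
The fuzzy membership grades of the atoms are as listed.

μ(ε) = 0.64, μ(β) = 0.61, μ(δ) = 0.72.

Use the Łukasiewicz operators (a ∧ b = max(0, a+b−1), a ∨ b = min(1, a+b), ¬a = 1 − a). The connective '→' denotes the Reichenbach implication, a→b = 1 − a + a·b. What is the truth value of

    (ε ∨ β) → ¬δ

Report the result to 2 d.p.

0.28

ε ∨ β = min(1, a+b) on (0.64, 0.61) = 1.00
¬δ = 1 − 0.72 = 0.28
(ε ∨ β) → ¬δ  [Reichenbach: 1 − a + a·b] with a=1.00, b=0.28 → 0.28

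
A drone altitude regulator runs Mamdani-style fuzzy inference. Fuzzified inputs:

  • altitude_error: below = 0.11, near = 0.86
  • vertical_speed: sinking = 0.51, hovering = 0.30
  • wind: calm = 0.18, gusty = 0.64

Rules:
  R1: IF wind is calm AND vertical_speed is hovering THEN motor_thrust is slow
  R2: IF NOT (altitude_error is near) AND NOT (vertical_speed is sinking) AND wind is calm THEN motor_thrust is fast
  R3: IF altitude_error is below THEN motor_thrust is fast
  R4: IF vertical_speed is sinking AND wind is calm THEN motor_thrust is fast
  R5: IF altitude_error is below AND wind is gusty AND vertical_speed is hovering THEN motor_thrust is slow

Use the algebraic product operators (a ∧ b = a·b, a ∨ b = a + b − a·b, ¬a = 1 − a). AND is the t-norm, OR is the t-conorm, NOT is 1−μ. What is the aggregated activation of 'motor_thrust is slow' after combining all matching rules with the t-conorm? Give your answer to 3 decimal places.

0.074

R1: calm=0.18, hovering=0.30; AND[a·b] → w = 0.0540
R2: ¬near=1−0.86=0.14, ¬sinking=1−0.51=0.49, calm=0.18; AND[a·b] → w = 0.0123
R3: below=0.11 → w = 0.1100
R4: sinking=0.51, calm=0.18; AND[a·b] → w = 0.0918
R5: below=0.11, gusty=0.64, hovering=0.30; AND[a·b] → w = 0.0211
Rules with consequent 'slow': {R1, R5} → strengths 0.0540, 0.0211
Aggregate via t-conorm [a + b − a·b]: 0.0740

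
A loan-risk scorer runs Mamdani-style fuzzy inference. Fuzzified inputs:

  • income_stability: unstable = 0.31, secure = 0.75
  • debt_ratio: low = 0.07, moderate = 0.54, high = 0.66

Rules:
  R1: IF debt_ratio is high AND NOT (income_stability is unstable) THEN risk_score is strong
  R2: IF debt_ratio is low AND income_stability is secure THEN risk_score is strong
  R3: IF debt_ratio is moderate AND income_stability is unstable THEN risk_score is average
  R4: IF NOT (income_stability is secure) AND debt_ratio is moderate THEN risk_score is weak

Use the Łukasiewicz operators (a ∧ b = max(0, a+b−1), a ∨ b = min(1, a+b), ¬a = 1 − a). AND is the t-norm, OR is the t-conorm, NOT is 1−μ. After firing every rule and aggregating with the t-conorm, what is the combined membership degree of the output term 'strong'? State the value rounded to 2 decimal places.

R1: high=0.66, ¬unstable=1−0.31=0.69; AND[max(0, a+b−1)] → w = 0.35
R2: low=0.07, secure=0.75; AND[max(0, a+b−1)] → w = 0.00
R3: moderate=0.54, unstable=0.31; AND[max(0, a+b−1)] → w = 0.00
R4: ¬secure=1−0.75=0.25, moderate=0.54; AND[max(0, a+b−1)] → w = 0.00
Rules with consequent 'strong': {R1, R2} → strengths 0.35, 0.00
Aggregate via t-conorm [min(1, a+b)]: 0.35

0.35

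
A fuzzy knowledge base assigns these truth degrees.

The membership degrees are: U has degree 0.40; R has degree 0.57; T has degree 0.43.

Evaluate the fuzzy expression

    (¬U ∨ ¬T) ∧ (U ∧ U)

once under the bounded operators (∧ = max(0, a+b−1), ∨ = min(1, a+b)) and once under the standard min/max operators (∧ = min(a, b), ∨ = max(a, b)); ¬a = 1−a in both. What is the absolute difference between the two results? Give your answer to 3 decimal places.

0.400

Under bounded:
  ¬U = 1 − 0.40 = 0.60
  ¬T = 1 − 0.43 = 0.57
  ¬U ∨ ¬T = min(1, a+b) on (0.60, 0.57) = 1.00
  U ∧ U = max(0, a+b−1) on (0.40, 0.40) = 0.00
  (¬U ∨ ¬T) ∧ (U ∧ U) = max(0, a+b−1) on (1.00, 0.00) = 0.00
  → value = 0.0000
Under standard min/max:
  ¬U = 1 − 0.40 = 0.60
  ¬T = 1 − 0.43 = 0.57
  ¬U ∨ ¬T = max(a, b) on (0.60, 0.57) = 0.60
  U ∧ U = min(a, b) on (0.40, 0.40) = 0.40
  (¬U ∨ ¬T) ∧ (U ∧ U) = min(a, b) on (0.60, 0.40) = 0.40
  → value = 0.4000
|0.0000 − 0.4000| = 0.400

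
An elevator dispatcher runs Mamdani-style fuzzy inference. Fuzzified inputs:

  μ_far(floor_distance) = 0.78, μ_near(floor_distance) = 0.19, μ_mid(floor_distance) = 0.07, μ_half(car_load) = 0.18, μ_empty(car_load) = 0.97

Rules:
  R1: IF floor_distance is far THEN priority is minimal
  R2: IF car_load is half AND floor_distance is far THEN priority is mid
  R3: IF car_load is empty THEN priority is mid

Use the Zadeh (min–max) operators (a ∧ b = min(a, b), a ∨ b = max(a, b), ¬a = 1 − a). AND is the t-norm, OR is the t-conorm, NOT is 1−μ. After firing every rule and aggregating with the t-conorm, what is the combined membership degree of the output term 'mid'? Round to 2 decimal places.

R1: far=0.78 → w = 0.78
R2: half=0.18, far=0.78; AND[min(a, b)] → w = 0.18
R3: empty=0.97 → w = 0.97
Rules with consequent 'mid': {R2, R3} → strengths 0.18, 0.97
Aggregate via t-conorm [max(a, b)]: 0.97

0.97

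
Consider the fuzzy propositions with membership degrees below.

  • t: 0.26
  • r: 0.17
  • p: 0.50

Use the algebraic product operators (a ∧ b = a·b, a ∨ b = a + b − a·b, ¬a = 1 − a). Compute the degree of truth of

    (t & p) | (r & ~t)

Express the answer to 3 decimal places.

t & p = a·b on (0.2600, 0.5000) = 0.1300
~t = 1 − 0.2600 = 0.7400
r & ~t = a·b on (0.1700, 0.7400) = 0.1258
(t & p) | (r & ~t) = a + b − a·b on (0.1300, 0.1258) = 0.2394

0.239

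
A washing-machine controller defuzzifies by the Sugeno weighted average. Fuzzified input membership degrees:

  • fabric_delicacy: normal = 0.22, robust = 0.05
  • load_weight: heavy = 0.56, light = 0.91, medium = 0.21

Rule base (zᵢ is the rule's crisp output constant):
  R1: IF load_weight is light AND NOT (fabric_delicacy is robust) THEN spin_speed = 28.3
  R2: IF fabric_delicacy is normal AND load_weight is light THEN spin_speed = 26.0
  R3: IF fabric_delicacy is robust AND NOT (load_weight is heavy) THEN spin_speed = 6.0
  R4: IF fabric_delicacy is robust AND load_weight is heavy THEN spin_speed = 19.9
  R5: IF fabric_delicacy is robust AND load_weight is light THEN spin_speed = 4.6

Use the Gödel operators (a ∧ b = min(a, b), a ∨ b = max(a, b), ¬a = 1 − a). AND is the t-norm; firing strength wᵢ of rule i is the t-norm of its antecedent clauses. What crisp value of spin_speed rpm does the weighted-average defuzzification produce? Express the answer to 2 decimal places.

25.78

R1 (z=28.3): light=0.91, ¬robust=1−0.05=0.95; AND[min(a, b)] → w = 0.91
R2 (z=26.0): normal=0.22, light=0.91; AND[min(a, b)] → w = 0.22
R3 (z=6.0): robust=0.05, ¬heavy=1−0.56=0.44; AND[min(a, b)] → w = 0.05
R4 (z=19.9): robust=0.05, heavy=0.56; AND[min(a, b)] → w = 0.05
R5 (z=4.6): robust=0.05, light=0.91; AND[min(a, b)] → w = 0.05
Weighted average = (0.91·28.3 + 0.22·26.0 + 0.05·6.0 + 0.05·19.9 + 0.05·4.6) / (0.91 + 0.22 + 0.05 + 0.05 + 0.05)
  = 32.9980 / 1.2800 = 25.78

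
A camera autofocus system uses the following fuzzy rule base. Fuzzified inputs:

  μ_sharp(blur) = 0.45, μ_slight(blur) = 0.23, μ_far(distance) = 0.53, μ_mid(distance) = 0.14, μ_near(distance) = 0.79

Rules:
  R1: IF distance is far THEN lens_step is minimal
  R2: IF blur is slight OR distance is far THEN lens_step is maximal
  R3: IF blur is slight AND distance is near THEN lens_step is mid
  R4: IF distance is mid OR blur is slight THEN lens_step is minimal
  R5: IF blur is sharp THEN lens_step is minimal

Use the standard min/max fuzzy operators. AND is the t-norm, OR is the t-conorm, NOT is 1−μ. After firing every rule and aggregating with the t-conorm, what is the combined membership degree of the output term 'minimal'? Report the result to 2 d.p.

0.53

R1: far=0.53 → w = 0.53
R2: slight=0.23, far=0.53; OR[max(a, b)] → w = 0.53
R3: slight=0.23, near=0.79; AND[min(a, b)] → w = 0.23
R4: mid=0.14, slight=0.23; OR[max(a, b)] → w = 0.23
R5: sharp=0.45 → w = 0.45
Rules with consequent 'minimal': {R1, R4, R5} → strengths 0.53, 0.23, 0.45
Aggregate via t-conorm [max(a, b)]: 0.53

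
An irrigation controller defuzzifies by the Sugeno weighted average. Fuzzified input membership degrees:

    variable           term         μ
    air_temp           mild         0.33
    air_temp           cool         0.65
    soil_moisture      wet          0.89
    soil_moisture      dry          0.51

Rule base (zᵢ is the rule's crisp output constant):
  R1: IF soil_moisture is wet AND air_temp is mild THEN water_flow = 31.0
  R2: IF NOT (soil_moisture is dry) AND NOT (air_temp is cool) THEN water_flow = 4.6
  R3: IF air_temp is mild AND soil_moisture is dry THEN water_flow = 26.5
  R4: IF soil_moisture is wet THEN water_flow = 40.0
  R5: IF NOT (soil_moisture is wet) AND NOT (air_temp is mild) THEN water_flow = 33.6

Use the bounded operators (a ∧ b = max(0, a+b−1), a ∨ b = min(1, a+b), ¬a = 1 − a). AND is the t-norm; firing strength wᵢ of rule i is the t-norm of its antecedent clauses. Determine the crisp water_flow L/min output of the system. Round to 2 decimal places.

R1 (z=31.0): wet=0.89, mild=0.33; AND[max(0, a+b−1)] → w = 0.22
R2 (z=4.6): ¬dry=1−0.51=0.49, ¬cool=1−0.65=0.35; AND[max(0, a+b−1)] → w = 0.00
R3 (z=26.5): mild=0.33, dry=0.51; AND[max(0, a+b−1)] → w = 0.00
R4 (z=40.0): wet=0.89 → w = 0.89
R5 (z=33.6): ¬wet=1−0.89=0.11, ¬mild=1−0.33=0.67; AND[max(0, a+b−1)] → w = 0.00
Weighted average = (0.22·31.0 + 0.00·4.6 + 0.00·26.5 + 0.89·40.0 + 0.00·33.6) / (0.22 + 0.00 + 0.00 + 0.89 + 0.00)
  = 42.4200 / 1.1100 = 38.22

38.22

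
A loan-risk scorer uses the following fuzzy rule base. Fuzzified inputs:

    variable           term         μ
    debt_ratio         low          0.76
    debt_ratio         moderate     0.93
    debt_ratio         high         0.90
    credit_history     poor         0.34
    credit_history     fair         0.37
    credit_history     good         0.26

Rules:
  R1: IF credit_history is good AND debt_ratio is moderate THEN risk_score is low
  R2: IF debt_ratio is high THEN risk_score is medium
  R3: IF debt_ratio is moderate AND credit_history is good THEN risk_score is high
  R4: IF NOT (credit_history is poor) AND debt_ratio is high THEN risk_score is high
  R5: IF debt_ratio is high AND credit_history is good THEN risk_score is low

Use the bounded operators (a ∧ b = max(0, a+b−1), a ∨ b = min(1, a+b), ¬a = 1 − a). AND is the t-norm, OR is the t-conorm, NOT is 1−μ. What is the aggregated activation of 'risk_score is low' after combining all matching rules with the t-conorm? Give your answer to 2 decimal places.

R1: good=0.26, moderate=0.93; AND[max(0, a+b−1)] → w = 0.19
R2: high=0.90 → w = 0.90
R3: moderate=0.93, good=0.26; AND[max(0, a+b−1)] → w = 0.19
R4: ¬poor=1−0.34=0.66, high=0.90; AND[max(0, a+b−1)] → w = 0.56
R5: high=0.90, good=0.26; AND[max(0, a+b−1)] → w = 0.16
Rules with consequent 'low': {R1, R5} → strengths 0.19, 0.16
Aggregate via t-conorm [min(1, a+b)]: 0.35

0.35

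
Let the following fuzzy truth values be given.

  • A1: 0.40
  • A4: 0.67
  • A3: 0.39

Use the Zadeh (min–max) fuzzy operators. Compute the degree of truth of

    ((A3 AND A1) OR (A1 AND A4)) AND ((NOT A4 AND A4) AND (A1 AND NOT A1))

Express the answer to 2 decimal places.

0.33

A3 AND A1 = min(a, b) on (0.39, 0.40) = 0.39
A1 AND A4 = min(a, b) on (0.40, 0.67) = 0.40
(A3 AND A1) OR (A1 AND A4) = max(a, b) on (0.39, 0.40) = 0.40
NOT A4 = 1 − 0.67 = 0.33
NOT A4 AND A4 = min(a, b) on (0.33, 0.67) = 0.33
NOT A1 = 1 − 0.40 = 0.60
A1 AND NOT A1 = min(a, b) on (0.40, 0.60) = 0.40
(NOT A4 AND A4) AND (A1 AND NOT A1) = min(a, b) on (0.33, 0.40) = 0.33
((A3 AND A1) OR (A1 AND A4)) AND ((NOT A4 AND A4) AND (A1 AND NOT A1)) = min(a, b) on (0.40, 0.33) = 0.33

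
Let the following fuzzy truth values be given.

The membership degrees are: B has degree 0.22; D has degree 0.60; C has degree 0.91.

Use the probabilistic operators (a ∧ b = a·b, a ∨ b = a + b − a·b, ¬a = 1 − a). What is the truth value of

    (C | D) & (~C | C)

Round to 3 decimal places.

0.885

C | D = a + b − a·b on (0.9100, 0.6000) = 0.9640
~C = 1 − 0.9100 = 0.0900
~C | C = a + b − a·b on (0.0900, 0.9100) = 0.9181
(C | D) & (~C | C) = a·b on (0.9640, 0.9181) = 0.8850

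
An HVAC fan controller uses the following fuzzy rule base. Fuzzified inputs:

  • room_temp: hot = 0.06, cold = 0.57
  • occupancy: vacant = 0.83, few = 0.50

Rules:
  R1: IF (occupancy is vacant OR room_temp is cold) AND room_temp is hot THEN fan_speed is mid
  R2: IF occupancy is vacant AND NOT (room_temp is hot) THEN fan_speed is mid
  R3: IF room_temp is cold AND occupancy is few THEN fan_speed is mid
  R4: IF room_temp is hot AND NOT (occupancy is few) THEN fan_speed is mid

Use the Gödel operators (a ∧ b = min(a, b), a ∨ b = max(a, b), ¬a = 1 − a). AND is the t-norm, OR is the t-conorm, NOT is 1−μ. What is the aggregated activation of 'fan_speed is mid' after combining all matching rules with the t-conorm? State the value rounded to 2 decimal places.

0.83

R1: (vacant=0.83 OR cold=0.57) = 0.83; AND[min(a, b)] with hot=0.06 → w = 0.06
R2: vacant=0.83, ¬hot=1−0.06=0.94; AND[min(a, b)] → w = 0.83
R3: cold=0.57, few=0.50; AND[min(a, b)] → w = 0.50
R4: hot=0.06, ¬few=1−0.50=0.50; AND[min(a, b)] → w = 0.06
Rules with consequent 'mid': {R1, R2, R3, R4} → strengths 0.06, 0.83, 0.50, 0.06
Aggregate via t-conorm [max(a, b)]: 0.83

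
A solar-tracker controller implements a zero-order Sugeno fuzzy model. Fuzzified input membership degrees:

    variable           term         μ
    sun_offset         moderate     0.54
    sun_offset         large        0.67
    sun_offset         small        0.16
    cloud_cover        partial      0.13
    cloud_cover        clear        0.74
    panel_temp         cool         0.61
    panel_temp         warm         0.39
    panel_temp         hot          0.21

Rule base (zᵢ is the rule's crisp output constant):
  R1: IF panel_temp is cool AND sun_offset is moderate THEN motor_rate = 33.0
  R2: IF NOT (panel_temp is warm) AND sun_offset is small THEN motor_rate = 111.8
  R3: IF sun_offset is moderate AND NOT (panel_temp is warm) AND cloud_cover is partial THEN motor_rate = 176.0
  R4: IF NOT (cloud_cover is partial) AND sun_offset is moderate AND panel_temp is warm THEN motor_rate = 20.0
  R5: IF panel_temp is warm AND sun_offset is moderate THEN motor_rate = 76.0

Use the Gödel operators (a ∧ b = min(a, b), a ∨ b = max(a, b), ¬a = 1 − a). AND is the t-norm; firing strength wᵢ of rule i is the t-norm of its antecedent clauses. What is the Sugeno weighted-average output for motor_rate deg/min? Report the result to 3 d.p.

59.645

R1 (z=33.0): cool=0.61, moderate=0.54; AND[min(a, b)] → w = 0.54
R2 (z=111.8): ¬warm=1−0.39=0.61, small=0.16; AND[min(a, b)] → w = 0.16
R3 (z=176.0): moderate=0.54, ¬warm=1−0.39=0.61, partial=0.13; AND[min(a, b)] → w = 0.13
R4 (z=20.0): ¬partial=1−0.13=0.87, moderate=0.54, warm=0.39; AND[min(a, b)] → w = 0.39
R5 (z=76.0): warm=0.39, moderate=0.54; AND[min(a, b)] → w = 0.39
Weighted average = (0.54·33.0 + 0.16·111.8 + 0.13·176.0 + 0.39·20.0 + 0.39·76.0) / (0.54 + 0.16 + 0.13 + 0.39 + 0.39)
  = 96.0280 / 1.6100 = 59.645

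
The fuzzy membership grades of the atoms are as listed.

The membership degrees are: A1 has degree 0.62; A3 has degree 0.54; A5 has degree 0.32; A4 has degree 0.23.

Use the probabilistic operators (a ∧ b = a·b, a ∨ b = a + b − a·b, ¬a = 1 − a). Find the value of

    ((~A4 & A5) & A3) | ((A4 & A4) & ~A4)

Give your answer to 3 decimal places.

~A4 = 1 − 0.2300 = 0.7700
~A4 & A5 = a·b on (0.7700, 0.3200) = 0.2464
(~A4 & A5) & A3 = a·b on (0.2464, 0.5400) = 0.1331
A4 & A4 = a·b on (0.2300, 0.2300) = 0.0529
~A4 = 1 − 0.2300 = 0.7700
(A4 & A4) & ~A4 = a·b on (0.0529, 0.7700) = 0.0407
((~A4 & A5) & A3) | ((A4 & A4) & ~A4) = a + b − a·b on (0.1331, 0.0407) = 0.1684

0.168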